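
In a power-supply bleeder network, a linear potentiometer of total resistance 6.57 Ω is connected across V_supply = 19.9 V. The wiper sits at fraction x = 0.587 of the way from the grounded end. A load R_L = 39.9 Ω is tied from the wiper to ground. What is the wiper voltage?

V_out ≈ 11.2 V

Lower segment x·R_p = 3.857 Ω; upper segment (1−x)·R_p = 2.713 Ω.
Lower segment in parallel with the load: 3.857 ‖ 39.9 = 3.517 Ω.
Loaded-divider output: V_out = 19.9 × 0.5645 = 11.23 V.
(Unloaded: V_out = x·V_supply = 11.7 V.)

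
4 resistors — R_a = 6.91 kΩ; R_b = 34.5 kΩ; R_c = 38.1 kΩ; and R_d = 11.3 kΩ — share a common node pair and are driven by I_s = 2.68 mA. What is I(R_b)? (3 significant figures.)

ΣG = 1/6.91 + 1/34.5 + 1/38.1 + 1/11.3 = 0.2884.
R_b takes the fraction G_k/ΣG = 0.02899/0.2884 = 0.1005, so I = 2.68 × 0.1005 = 0.2693 mA.

I ≈ 0.269 mA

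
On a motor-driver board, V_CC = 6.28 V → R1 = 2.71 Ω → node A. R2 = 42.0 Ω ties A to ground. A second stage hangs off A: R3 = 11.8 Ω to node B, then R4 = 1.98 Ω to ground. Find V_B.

V_B ≈ 0.715 V

Looking into the second stage from A: R3 + R4 = 13.78 Ω appears in parallel with R2.
Effective lower resistance at A: R2 ‖ 13.78 = 10.38 Ω.
V_A = 6.28 × 10.38/(2.71 + 10.38) = 4.979 V.
Stage 2 is unloaded, so V_B = V_A · R4/(R3+R4) = 4.979 × 1.98/13.78 = 0.7155 V.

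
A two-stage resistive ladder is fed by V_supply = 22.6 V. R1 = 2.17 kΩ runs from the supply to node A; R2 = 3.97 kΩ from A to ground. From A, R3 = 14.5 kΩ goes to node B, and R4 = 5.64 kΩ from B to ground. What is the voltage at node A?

V_A ≈ 13.7 V

Looking into the second stage from A: R3 + R4 = 20.14 kΩ appears in parallel with R2.
R2 ‖ (R3+R4) = 3.316 kΩ.
V_A = 22.6 × 3.316/(2.17 + 3.316) = 13.66 V.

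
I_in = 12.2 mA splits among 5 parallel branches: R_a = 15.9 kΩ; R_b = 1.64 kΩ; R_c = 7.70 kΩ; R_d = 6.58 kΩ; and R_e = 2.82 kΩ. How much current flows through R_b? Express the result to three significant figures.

Total conductance ΣG = 1/15.9 + 1/1.64 + 1/7.70 + 1/6.58 + 1/2.82 = 1.309 (units of 1/kΩ).
By the current-divider rule, I = I_in · G_k/ΣG = 12.2 × 0.4658 = 5.683 mA.

I ≈ 5.68 mA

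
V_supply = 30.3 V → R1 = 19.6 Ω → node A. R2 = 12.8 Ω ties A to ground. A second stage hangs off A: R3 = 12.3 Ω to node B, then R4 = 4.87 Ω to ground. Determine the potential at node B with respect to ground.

V_B ≈ 2.34 V

Node A sees R2 in parallel with the series input of stage 2, R3 + R4 = 17.17 Ω.
R2 ‖ (R3+R4) = 7.333 Ω.
So V_A = 30.3 × 0.2723 = 8.250 V.
V_B = V_A × 0.2836 = 2.340 V.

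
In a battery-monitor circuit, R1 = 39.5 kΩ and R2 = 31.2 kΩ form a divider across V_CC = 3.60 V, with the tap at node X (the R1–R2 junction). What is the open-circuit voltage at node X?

V_th is the unloaded tap voltage: V_CC · R2/(R1+R2) = 3.60 × 0.4413 = 1.589 V.

V_th ≈ 1.59 V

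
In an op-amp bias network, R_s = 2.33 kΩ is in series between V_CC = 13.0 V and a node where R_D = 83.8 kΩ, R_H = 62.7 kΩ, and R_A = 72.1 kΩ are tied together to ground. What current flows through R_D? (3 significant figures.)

I ≈ 0.141 mA

Parallel bank: R_p = 1/(1/83.8 + 1/62.7 + 1/72.1) = 23.95 kΩ.
Node voltage V_A = V_CC · R_p/(R_s + R_p) = 13.0 × 0.9113 = 11.85 V.
I(R_D) = V_A / R_D = 11.85/83.8 = 0.1414 mA.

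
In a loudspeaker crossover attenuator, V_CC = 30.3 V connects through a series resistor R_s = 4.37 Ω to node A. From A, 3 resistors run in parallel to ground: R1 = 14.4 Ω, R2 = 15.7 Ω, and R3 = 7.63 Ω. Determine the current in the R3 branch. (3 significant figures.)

Equivalent of the parallel group: R_p = 3.785 Ω.
Node voltage V_A = V_CC · R_p/(R_s + R_p) = 30.3 × 0.4641 = 14.06 V.
I(R3) = V_A / R3 = 14.06/7.63 = 1.843 A.

I ≈ 1.84 A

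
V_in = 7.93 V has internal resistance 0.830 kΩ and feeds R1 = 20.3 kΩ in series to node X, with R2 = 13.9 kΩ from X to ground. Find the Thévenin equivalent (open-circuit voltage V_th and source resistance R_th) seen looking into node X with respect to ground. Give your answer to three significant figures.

R1' = 0.830 + 20.3 = 21.13 kΩ (source resistance + R1).
Open-circuit (no load on X): V_th = V_in · R2/(R1' + R2) = 7.93 × 13.9/(21.13 + 13.9) = 3.147 V.
With V_in suppressed (replaced by a short), R_th = R1' ‖ R2 = (21.13 × 13.9)/(21.13 + 13.9) = 8.384 kΩ.

V_th ≈ 3.15 V, R_th ≈ 8.38 kΩ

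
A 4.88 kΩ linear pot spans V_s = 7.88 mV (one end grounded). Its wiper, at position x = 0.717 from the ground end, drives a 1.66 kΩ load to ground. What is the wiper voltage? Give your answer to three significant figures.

V_out ≈ 3.54 mV

Split the track: R_lower = x·R_p = 3.499 kΩ, R_upper = (1−x)·R_p = 1.381 kΩ.
Lower segment in parallel with the load: 3.499 ‖ 1.66 = 1.126 kΩ.
Then V_out = V_s · 1.126/(1.381 + 1.126) = 3.539 mV.
(Unloaded: V_out = x·V_s = 5.65 mV.)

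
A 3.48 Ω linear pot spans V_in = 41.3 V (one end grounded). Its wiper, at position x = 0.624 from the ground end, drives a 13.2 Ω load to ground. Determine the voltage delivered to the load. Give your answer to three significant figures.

V_out ≈ 24.3 V

Lower segment x·R_p = 2.172 Ω; upper segment (1−x)·R_p = 1.308 Ω.
(x·R_p) ‖ R_L = 1.865 Ω.
V_out = 41.3 × 1.865/(1.308 + 1.865) = 24.27 V.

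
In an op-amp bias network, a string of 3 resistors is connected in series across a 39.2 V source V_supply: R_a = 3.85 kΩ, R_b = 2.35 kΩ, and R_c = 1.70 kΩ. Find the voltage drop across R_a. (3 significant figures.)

V ≈ 19.1 V

Series total: ΣR = 3.85 + 2.35 + 1.70 = 7.900 kΩ.
By the voltage-divider rule, V = 39.2 × 3.850/7.900 = 19.10 V.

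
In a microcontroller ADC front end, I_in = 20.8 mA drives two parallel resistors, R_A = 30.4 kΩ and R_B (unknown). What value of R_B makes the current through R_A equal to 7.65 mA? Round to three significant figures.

R_B ≈ 17.7 kΩ

Two-branch current divider: I_A = I_in · R_B/(R_A + R_B).
With f = 0.3678, R_B = R_A · f/(1−f) = 30.4 × 0.5817 = 17.69 kΩ.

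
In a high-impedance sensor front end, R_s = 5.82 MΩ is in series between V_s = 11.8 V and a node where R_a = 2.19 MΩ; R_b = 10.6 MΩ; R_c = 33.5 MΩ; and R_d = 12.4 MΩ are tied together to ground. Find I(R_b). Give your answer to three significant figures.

I ≈ 0.230 µA

Combine the parallel branches: R_p = (1/2.19 + 1/10.6 + 1/33.5 + 1/12.4)⁻¹ = 1.512 MΩ.
V_A = 11.8 × 1.512/7.332 = 2.433 V.
Branch current I = V_A/R_b = 2.433/10.6 = 0.2295 µA.
(Check via current divider: I_total = 1.609 µA; share G_k/ΣG = 0.1426 → same result.)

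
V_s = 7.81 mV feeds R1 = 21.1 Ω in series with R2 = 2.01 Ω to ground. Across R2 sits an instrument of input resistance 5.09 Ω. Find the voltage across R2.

First combine the lower leg with the load: R2 ‖ R_L = 1.441 Ω.
Voltage divider with the loaded lower leg: V_out = 7.81 × 1.441/(21.1 + 1.441) = 7.81 × 0.06393 = 0.4993 mV.

V_out ≈ 0.499 mV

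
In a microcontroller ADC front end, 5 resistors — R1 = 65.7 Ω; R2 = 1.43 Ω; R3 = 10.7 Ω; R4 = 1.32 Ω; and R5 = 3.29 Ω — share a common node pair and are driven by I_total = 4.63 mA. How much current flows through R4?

I ≈ 1.88 mA

ΣG = 1/65.7 + 1/1.43 + 1/10.7 + 1/1.32 + 1/3.29 = 1.870.
By the current-divider rule, I = I_total · G_k/ΣG = 4.63 × 0.4052 = 1.876 mA.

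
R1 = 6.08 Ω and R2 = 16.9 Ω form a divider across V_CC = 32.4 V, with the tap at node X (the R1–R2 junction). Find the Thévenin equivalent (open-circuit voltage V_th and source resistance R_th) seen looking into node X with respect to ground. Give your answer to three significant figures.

V_th ≈ 23.8 V, R_th ≈ 4.47 Ω

With X open, the divider is unloaded: V_th = 32.4 × 16.9/22.98 = 23.83 V.
Zeroing V_CC shorts the top of R1 to ground, so R_th = R1 ‖ R2 = 4.471 Ω.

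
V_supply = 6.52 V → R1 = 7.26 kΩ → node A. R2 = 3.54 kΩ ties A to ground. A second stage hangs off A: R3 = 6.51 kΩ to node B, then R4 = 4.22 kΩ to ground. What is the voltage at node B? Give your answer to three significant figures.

The second stage (R3 + R4 = 10.73 kΩ) loads node A in parallel with R2.
R2 ‖ (R3+R4) = 2.662 kΩ.
First divider: V_A = V_supply · 2.662/(7.26 + 2.662) = 1.749 V.
Stage 2 is unloaded, so V_B = V_A · R4/(R3+R4) = 1.749 × 4.22/10.73 = 0.6879 V.

V_B ≈ 0.688 V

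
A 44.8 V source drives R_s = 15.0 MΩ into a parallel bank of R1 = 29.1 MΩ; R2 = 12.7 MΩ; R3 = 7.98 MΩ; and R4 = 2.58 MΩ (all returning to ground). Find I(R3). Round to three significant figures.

I ≈ 0.540 µA

Combine the parallel branches: R_p = (1/29.1 + 1/12.7 + 1/7.98 + 1/2.58)⁻¹ = 1.597 MΩ.
V_A by voltage divider: V_A = 44.8 × 1.597/(15.0 + 1.597) = 4.312 V.
Branch current I = V_A/R3 = 4.312/7.98 = 0.5403 µA.
(Equivalently: I_total = 2.699 µA, then current-divider fraction G_k/ΣG = 0.2002.)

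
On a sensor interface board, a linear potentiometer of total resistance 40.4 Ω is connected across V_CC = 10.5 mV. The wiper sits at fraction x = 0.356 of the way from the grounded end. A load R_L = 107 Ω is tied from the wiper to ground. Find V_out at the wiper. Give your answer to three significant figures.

Lower segment x·R_p = 14.38 Ω; upper segment (1−x)·R_p = 26.02 Ω.
(x·R_p) ‖ R_L = 12.68 Ω.
Loaded-divider output: V_out = 10.5 × 0.3276 = 3.440 mV.

V_out ≈ 3.44 mV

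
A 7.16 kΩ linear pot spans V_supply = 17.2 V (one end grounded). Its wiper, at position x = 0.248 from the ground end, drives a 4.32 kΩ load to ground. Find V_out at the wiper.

V_out ≈ 3.26 V

Lower segment x·R_p = 1.776 kΩ; upper segment (1−x)·R_p = 5.384 kΩ.
(x·R_p) ‖ R_L = 1.258 kΩ.
V_out = 17.2 × 1.258/(5.384 + 1.258) = 3.258 V.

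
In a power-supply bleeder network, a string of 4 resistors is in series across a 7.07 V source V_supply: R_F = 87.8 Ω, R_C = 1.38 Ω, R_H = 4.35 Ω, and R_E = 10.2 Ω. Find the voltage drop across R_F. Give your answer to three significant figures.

ΣR = 87.8 + 1.38 + 4.35 + 10.2 = 103.7 Ω.
V = V_supply · R/ΣR = 7.07 × 0.8464 = 5.984 V.

V ≈ 5.98 V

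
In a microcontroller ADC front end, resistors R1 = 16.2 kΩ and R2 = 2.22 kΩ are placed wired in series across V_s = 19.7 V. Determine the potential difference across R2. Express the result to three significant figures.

V ≈ 2.37 V

Total series resistance ΣR = 16.2 + 2.22 = 18.42 kΩ.
V = V_s · R/ΣR = 19.7 × 0.1205 = 2.374 V.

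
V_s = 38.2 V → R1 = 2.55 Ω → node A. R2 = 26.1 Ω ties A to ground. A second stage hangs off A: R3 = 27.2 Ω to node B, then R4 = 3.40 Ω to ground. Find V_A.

Looking into the second stage from A: R3 + R4 = 30.60 Ω appears in parallel with R2.
Effective lower resistance at A: R2 ‖ 30.60 = 14.09 Ω.
So V_A = 38.2 × 0.8467 = 32.34 V.

V_A ≈ 32.3 V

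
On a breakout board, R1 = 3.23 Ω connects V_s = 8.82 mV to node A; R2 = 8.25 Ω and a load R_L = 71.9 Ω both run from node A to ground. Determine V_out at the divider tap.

V_out ≈ 6.14 mV

R2 ‖ R_L = (8.25 × 71.9)/(8.25 + 71.9) = 7.401 Ω.
Now apply the divider: V_out = 8.82 × 0.6962 = 6.140 mV.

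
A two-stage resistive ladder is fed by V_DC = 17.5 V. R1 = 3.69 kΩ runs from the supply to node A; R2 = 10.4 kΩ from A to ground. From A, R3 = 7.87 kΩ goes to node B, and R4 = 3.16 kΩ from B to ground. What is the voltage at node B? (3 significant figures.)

The second stage (R3 + R4 = 11.03 kΩ) loads node A in parallel with R2.
R2 ‖ (R3+R4) = 5.353 kΩ.
First divider: V_A = V_DC · 5.353/(3.69 + 5.353) = 10.36 V.
V_B = V_A × 0.2865 = 2.968 V.

V_B ≈ 2.97 V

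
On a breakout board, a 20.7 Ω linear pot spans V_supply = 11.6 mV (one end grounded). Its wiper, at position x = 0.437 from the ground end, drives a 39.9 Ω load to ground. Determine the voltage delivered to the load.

Lower segment x·R_p = 9.046 Ω; upper segment (1−x)·R_p = 11.65 Ω.
Lower segment in parallel with the load: 9.046 ‖ 39.9 = 7.374 Ω.
Then V_out = V_supply · 7.374/(11.65 + 7.374) = 4.495 mV.

V_out ≈ 4.50 mV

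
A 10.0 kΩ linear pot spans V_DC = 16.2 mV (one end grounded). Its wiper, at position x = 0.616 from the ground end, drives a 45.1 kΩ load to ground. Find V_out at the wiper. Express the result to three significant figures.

V_out ≈ 9.48 mV

Split the track: R_lower = x·R_p = 6.160 kΩ, R_upper = (1−x)·R_p = 3.840 kΩ.
Lower segment in parallel with the load: 6.160 ‖ 45.1 = 5.420 kΩ.
Loaded-divider output: V_out = 16.2 × 0.5853 = 9.482 mV.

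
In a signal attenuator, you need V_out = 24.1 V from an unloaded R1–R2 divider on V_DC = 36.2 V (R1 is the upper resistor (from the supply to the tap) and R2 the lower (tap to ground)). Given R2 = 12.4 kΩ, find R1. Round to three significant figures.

Required fraction k = V_out/V_DC = 0.6657.
R1 = R2·(1/k − 1) = 12.4 × 0.5021 = 6.226 kΩ.

R1 ≈ 6.23 kΩ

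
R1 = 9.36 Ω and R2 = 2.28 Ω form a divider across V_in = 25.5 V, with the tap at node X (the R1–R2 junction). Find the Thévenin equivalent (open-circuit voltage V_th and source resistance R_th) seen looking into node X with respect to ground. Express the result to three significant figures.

V_th ≈ 4.99 V, R_th ≈ 1.83 Ω

V_th is the unloaded tap voltage: V_in · R2/(R1+R2) = 25.5 × 0.1959 = 4.995 V.
Looking into X with the source shorted: R_th = R1·R2/(R1+R2) = 9.360 × 2.28/11.64 = 1.833 Ω.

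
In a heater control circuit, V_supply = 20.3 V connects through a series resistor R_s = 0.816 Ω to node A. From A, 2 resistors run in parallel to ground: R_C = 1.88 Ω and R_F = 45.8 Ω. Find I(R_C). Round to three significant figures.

I ≈ 7.44 A

Equivalent of the parallel group: R_p = 1.806 Ω.
Node voltage V_A = V_supply · R_p/(R_s + R_p) = 20.3 × 0.6888 = 13.98 V.
I(R_C) = V_A / R_C = 13.98/1.88 = 7.437 A.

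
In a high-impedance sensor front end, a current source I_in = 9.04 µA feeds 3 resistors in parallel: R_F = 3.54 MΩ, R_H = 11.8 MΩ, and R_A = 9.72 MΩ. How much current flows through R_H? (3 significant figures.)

I ≈ 1.63 µA

Conductances: ΣG = 1/3.54 + 1/11.8 + 1/9.72 = 0.4701 (1/MΩ).
Current divider: I(R_H) = I_in · G_k/ΣG = 9.04 × (0.08475/0.4701) = 9.04 × 0.1803 = 1.630 µA.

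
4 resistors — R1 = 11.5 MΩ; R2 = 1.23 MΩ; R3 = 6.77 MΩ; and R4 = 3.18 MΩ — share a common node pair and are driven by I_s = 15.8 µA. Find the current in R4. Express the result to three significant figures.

I ≈ 3.65 µA

ΣG = 1/11.5 + 1/1.23 + 1/6.77 + 1/3.18 = 1.362.
Current divider: I(R4) = I_s · G_k/ΣG = 15.8 × (0.3145/1.362) = 15.8 × 0.2309 = 3.648 µA.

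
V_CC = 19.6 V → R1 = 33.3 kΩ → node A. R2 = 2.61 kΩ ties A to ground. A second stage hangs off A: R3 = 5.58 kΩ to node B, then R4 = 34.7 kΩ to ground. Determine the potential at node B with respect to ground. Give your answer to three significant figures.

Looking into the second stage from A: R3 + R4 = 40.28 kΩ appears in parallel with R2.
R2 ‖ (R3+R4) = 2.451 kΩ.
First divider: V_A = V_CC · 2.451/(33.3 + 2.451) = 1.344 V.
V_B = V_A × 0.8615 = 1.158 V.

V_B ≈ 1.16 V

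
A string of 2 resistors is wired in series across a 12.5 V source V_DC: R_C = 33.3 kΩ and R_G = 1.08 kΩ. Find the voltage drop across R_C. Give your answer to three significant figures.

V ≈ 12.1 V

Series total: ΣR = 33.3 + 1.08 = 34.38 kΩ.
V = V_DC · R/ΣR = 12.5 × 0.9686 = 12.11 V.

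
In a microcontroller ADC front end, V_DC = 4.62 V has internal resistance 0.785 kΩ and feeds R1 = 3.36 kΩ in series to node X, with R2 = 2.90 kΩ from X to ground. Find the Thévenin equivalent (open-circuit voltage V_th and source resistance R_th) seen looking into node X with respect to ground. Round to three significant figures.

V_th ≈ 1.90 V, R_th ≈ 1.71 kΩ

R1' = 0.785 + 3.36 = 4.145 kΩ (source resistance + R1).
V_th is the unloaded tap voltage: V_DC · R2/(R1'+R2) = 4.62 × 0.4116 = 1.902 V.
Zeroing V_DC shorts the top of R1' to ground, so R_th = R1' ‖ R2 = 1.706 kΩ.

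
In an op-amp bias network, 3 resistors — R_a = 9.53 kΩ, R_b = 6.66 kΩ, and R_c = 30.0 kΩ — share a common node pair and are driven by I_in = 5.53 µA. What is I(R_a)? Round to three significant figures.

ΣG = 1/9.53 + 1/6.66 + 1/30.0 = 0.2884.
Current divider: I(R_a) = I_in · G_k/ΣG = 5.53 × (0.1049/0.2884) = 5.53 × 0.3638 = 2.012 µA.

I ≈ 2.01 µA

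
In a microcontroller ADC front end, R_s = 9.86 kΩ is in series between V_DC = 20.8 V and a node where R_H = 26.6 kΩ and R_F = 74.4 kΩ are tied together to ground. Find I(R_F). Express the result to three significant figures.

Equivalent of the parallel group: R_p = 19.59 kΩ.
Node voltage V_A = V_DC · R_p/(R_s + R_p) = 20.8 × 0.6652 = 13.84 V.
I(R_F) = V_A / R_F = 13.84/74.4 = 0.1860 mA.
(Check via current divider: I_total = 0.7062 mA; share G_k/ΣG = 0.2634 → same result.)

I ≈ 0.186 mA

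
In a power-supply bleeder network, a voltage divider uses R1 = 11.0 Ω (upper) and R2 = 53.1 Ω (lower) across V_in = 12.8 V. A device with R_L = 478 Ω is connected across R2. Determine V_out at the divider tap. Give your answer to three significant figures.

The load sits in parallel with R2, giving an effective lower resistance R2' = R2·R_L/(R2+R_L) = 47.79 Ω.
Then V_out = V_in · R2'/(R1 + R2') = 12.8 × 47.79/58.79 = 10.41 V.

V_out ≈ 10.4 V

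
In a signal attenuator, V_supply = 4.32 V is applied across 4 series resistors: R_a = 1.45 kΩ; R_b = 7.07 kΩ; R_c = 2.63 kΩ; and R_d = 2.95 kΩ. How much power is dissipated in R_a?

P ≈ 0.136 mW

The common current is I = 4.32/14.10 = 0.3064 mA.
P = I²R = 0.09387 × 1.45 = 0.1361 mW.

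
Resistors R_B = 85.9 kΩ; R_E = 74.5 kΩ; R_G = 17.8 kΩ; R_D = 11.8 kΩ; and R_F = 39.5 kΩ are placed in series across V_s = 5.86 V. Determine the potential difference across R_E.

Total series resistance ΣR = 85.9 + 74.5 + 17.8 + 11.8 + 39.5 = 229.5 kΩ.
V = V_s · R/ΣR = 5.86 × 0.3246 = 1.902 V.

V ≈ 1.90 V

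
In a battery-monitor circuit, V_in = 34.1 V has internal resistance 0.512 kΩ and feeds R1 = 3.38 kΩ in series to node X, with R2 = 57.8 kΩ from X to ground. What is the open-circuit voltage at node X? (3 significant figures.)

V_th ≈ 31.9 V

R1' = 0.512 + 3.38 = 3.892 kΩ (source resistance + R1).
Open-circuit (no load on X): V_th = V_in · R2/(R1' + R2) = 34.1 × 57.8/(3.892 + 57.8) = 31.95 V.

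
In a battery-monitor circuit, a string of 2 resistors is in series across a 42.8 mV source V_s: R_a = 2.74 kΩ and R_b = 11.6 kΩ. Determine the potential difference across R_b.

Total series resistance ΣR = 2.74 + 11.6 = 14.34 kΩ.
V = V_s · R/ΣR = 42.8 × 0.8089 = 34.62 mV.

V ≈ 34.6 mV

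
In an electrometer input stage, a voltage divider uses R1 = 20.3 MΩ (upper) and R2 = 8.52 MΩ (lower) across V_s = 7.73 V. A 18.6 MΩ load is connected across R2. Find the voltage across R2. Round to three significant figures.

R2 ‖ R_L = (8.52 × 18.6)/(8.52 + 18.6) = 5.843 MΩ.
Now apply the divider: V_out = 7.73 × 0.2235 = 1.728 V.

V_out ≈ 1.73 V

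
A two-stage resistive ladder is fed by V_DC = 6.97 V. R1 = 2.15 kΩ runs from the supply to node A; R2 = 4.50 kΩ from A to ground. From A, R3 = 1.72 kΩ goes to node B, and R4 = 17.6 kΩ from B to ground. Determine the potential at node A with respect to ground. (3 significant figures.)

V_A ≈ 4.39 V

The second stage (R3 + R4 = 19.32 kΩ) loads node A in parallel with R2.
R2 ‖ (R3+R4) = 3.650 kΩ.
So V_A = 6.97 × 0.6293 = 4.386 V.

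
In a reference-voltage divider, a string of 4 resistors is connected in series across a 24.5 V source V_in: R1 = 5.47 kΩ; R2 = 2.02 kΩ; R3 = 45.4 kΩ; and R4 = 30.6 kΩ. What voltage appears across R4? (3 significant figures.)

V ≈ 8.98 V

ΣR = 5.47 + 2.02 + 45.4 + 30.6 = 83.49 kΩ.
Voltage divider: V = V_in · (30.60 / 83.49) = 24.5 × 0.3665 = 8.980 V.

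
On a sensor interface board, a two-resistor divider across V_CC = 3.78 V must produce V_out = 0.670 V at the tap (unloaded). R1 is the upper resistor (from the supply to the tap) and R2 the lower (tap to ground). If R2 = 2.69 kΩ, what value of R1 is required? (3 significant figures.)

V_out/V_CC = R2/(R1+R2) = 0.1772.
So R1 = R2 · (V_CC/V_out − 1) = 2.69 × (3.78/0.670 − 1) = 2.69 × 4.642 = 12.49 kΩ.

R1 ≈ 12.5 kΩ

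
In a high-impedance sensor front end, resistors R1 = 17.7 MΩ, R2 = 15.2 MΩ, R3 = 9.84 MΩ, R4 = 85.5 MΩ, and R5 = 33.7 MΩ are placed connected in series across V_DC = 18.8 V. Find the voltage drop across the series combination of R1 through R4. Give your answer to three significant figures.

Total series resistance ΣR = 17.7 + 15.2 + 9.84 + 85.5 + 33.7 = 161.9 MΩ.
R_{R1..R4} = 17.7 + 15.2 + 9.84 + 85.5 = 128.2 MΩ.
V = V_DC · R/ΣR = 18.8 × 0.7919 = 14.89 V.

V ≈ 14.9 V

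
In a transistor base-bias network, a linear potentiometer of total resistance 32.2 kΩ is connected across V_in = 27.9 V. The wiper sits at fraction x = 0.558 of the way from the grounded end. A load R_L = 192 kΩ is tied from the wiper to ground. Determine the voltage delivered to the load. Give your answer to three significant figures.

V_out ≈ 14.9 V

The pot divides into 14.23 kΩ above the wiper and 17.97 kΩ below.
R_L loads the lower segment: effective lower R = 16.43 kΩ.
Then V_out = V_in · 16.43/(14.23 + 16.43) = 14.95 V.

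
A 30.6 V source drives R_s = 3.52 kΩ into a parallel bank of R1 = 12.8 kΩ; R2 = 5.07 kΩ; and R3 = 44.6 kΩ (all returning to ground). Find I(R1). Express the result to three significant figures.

Combine the parallel branches: R_p = (1/12.8 + 1/5.07 + 1/44.6)⁻¹ = 3.358 kΩ.
V_A by voltage divider: V_A = 30.6 × 3.358/(3.52 + 3.358) = 14.94 V.
Branch current I = V_A/R1 = 14.94/12.8 = 1.167 mA.
(Check via current divider: I_total = 4.449 mA; share G_k/ΣG = 0.2624 → same result.)

I ≈ 1.17 mA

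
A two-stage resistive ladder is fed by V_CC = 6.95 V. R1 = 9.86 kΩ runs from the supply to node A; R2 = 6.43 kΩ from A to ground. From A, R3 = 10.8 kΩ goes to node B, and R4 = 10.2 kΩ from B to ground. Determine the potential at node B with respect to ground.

V_B ≈ 1.12 V

The second stage (R3 + R4 = 21.00 kΩ) loads node A in parallel with R2.
Effective lower resistance at A: R2 ‖ 21.00 = 4.923 kΩ.
So V_A = 6.95 × 0.3330 = 2.314 V.
V_B = V_A × 0.4857 = 1.124 V.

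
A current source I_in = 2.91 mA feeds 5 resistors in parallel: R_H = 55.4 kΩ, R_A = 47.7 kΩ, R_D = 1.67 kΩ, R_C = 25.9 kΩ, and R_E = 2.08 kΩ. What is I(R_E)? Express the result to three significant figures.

Total conductance ΣG = 1/55.4 + 1/47.7 + 1/1.67 + 1/25.9 + 1/2.08 = 1.157 (units of 1/kΩ).
By the current-divider rule, I = I_in · G_k/ΣG = 2.91 × 0.4155 = 1.209 mA.

I ≈ 1.21 mA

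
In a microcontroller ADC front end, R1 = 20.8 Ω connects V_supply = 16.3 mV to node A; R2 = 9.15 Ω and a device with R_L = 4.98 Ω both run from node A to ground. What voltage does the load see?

V_out ≈ 2.19 mV

The load sits in parallel with R2, giving an effective lower resistance R2' = R2·R_L/(R2+R_L) = 3.225 Ω.
Voltage divider with the loaded lower leg: V_out = 16.3 × 3.225/(20.8 + 3.225) = 16.3 × 0.1342 = 2.188 mV.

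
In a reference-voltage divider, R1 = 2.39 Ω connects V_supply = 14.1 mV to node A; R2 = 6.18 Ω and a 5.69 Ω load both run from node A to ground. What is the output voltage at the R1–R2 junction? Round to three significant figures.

The load sits in parallel with R2, giving an effective lower resistance R2' = R2·R_L/(R2+R_L) = 2.962 Ω.
Now apply the divider: V_out = 14.1 × 0.5535 = 7.804 mV.

V_out ≈ 7.80 mV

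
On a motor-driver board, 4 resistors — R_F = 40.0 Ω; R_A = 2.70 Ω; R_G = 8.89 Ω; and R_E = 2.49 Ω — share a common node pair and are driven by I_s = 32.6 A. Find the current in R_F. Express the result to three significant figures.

I ≈ 0.896 A

ΣG = 1/40.0 + 1/2.70 + 1/8.89 + 1/2.49 = 0.9095.
Current divider: I(R_F) = I_s · G_k/ΣG = 32.6 × (0.02500/0.9095) = 32.6 × 0.02749 = 0.8961 A.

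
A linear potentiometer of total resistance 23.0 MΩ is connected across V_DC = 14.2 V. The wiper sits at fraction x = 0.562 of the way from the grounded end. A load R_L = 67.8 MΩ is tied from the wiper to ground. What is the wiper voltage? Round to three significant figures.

V_out ≈ 7.37 V

The pot divides into 10.07 MΩ above the wiper and 12.93 MΩ below.
R_L loads the lower segment: effective lower R = 10.86 MΩ.
V_out = 14.2 × 10.86/(10.07 + 10.86) = 7.365 V.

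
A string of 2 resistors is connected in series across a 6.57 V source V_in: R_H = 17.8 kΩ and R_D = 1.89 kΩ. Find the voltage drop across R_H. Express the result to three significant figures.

Total series resistance ΣR = 17.8 + 1.89 = 19.69 kΩ.
V = V_in · R/ΣR = 6.57 × 0.9040 = 5.939 V.

V ≈ 5.94 V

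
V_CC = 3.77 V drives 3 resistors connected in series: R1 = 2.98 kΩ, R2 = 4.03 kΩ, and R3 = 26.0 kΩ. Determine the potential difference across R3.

V ≈ 2.97 V

Total series resistance ΣR = 2.98 + 4.03 + 26.0 = 33.01 kΩ.
By the voltage-divider rule, V = 3.77 × 26.00/33.01 = 2.969 V.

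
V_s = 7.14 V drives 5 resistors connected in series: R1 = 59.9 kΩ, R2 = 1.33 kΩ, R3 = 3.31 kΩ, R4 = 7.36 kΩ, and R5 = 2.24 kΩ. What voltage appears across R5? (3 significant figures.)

ΣR = 59.9 + 1.33 + 3.31 + 7.36 + 2.24 = 74.14 kΩ.
By the voltage-divider rule, V = 7.14 × 2.240/74.14 = 0.2157 V.

V ≈ 0.216 V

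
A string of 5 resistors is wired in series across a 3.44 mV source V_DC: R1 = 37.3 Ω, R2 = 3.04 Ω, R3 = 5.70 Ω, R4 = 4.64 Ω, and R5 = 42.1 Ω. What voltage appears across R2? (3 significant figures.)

ΣR = 37.3 + 3.04 + 5.70 + 4.64 + 42.1 = 92.78 Ω.
By the voltage-divider rule, V = 3.44 × 3.040/92.78 = 0.1127 mV.

V ≈ 0.113 mV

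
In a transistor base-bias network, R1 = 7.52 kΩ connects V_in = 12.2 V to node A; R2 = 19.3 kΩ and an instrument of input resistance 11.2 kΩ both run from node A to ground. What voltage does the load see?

First combine the lower leg with the load: R2 ‖ R_L = 7.087 kΩ.
Now apply the divider: V_out = 12.2 × 0.4852 = 5.919 V.
(Unloaded it would be 8.78 V; the load pulls it down.)

V_out ≈ 5.92 V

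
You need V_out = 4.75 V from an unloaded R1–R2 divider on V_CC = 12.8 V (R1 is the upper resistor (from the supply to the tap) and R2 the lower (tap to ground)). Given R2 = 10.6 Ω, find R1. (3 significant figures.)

R1 ≈ 18.0 Ω

Required fraction k = V_out/V_CC = 0.3711.
R1 = R2·(1/k − 1) = 10.6 × 1.695 = 17.96 Ω.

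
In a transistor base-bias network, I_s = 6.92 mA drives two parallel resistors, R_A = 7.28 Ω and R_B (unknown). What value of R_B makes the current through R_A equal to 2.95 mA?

Two-branch current divider: I_A = I_s · R_B/(R_A + R_B).
With f = 0.4263, R_B = R_A · f/(1−f) = 7.28 × 0.7431 = 5.410 Ω.

R_B ≈ 5.41 Ω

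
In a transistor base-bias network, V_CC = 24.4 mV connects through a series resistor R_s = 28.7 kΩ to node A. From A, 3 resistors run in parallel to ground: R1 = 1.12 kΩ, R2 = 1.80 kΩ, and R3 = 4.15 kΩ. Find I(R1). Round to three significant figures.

I ≈ 0.440 µA

Parallel bank: R_p = 1/(1/1.12 + 1/1.80 + 1/4.15) = 0.5919 kΩ.
V_A = 24.4 × 0.5919/29.29 = 0.4931 mV.
Branch current I = V_A/R1 = 0.4931/1.12 = 0.4402 µA.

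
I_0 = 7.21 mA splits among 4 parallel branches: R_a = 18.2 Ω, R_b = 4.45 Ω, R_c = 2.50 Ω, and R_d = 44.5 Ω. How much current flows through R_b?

Conductances: ΣG = 1/18.2 + 1/4.45 + 1/2.50 + 1/44.5 = 0.7021 (1/Ω).
R_b takes the fraction G_k/ΣG = 0.2247/0.7021 = 0.3201, so I = 7.21 × 0.3201 = 2.308 mA.

I ≈ 2.31 mA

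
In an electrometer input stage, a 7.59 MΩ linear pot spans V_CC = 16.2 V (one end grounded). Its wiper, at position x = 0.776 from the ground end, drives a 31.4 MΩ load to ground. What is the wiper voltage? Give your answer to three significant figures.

V_out ≈ 12.1 V

Lower segment x·R_p = 5.890 MΩ; upper segment (1−x)·R_p = 1.700 MΩ.
(x·R_p) ‖ R_L = 4.960 MΩ.
Then V_out = V_CC · 4.960/(1.700 + 4.960) = 12.06 V.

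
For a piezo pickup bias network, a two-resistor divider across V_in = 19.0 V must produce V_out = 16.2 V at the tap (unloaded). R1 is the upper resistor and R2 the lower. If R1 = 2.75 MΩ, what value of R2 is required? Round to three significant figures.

R2 ≈ 15.9 MΩ

The divider ratio is R2/(R1+R2) = 16.2/19.0 = 0.8526.
R2 = R1 · 0.8526/(1 − 0.8526) = 15.91 MΩ.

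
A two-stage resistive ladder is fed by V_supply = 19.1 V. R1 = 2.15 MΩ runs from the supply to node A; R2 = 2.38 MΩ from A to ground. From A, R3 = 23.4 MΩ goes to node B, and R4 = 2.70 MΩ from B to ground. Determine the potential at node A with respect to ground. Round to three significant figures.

V_A ≈ 9.62 V

The second stage (R3 + R4 = 26.10 MΩ) loads node A in parallel with R2.
Effective lower resistance at A: R2 ‖ 26.10 = 2.181 MΩ.
So V_A = 19.1 × 0.5036 = 9.619 V.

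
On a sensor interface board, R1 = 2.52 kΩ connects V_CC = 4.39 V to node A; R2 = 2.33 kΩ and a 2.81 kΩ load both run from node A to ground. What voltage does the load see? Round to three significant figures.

The load sits in parallel with R2, giving an effective lower resistance R2' = R2·R_L/(R2+R_L) = 1.274 kΩ.
Now apply the divider: V_out = 4.39 × 0.3358 = 1.474 V.

V_out ≈ 1.47 V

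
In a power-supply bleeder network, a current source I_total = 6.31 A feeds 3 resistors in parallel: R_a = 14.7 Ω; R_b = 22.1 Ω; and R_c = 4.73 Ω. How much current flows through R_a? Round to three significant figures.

Total conductance ΣG = 1/14.7 + 1/22.1 + 1/4.73 = 0.3247 (units of 1/Ω).
Current divider: I(R_a) = I_total · G_k/ΣG = 6.31 × (0.06803/0.3247) = 6.31 × 0.2095 = 1.322 A.

I ≈ 1.32 A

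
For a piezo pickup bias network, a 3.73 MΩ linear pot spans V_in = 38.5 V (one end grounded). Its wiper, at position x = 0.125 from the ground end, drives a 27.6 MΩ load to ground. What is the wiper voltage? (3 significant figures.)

V_out ≈ 4.74 V

The pot divides into 3.264 MΩ above the wiper and 0.4662 MΩ below.
(x·R_p) ‖ R_L = 0.4585 MΩ.
Loaded-divider output: V_out = 38.5 × 0.1232 = 4.742 V.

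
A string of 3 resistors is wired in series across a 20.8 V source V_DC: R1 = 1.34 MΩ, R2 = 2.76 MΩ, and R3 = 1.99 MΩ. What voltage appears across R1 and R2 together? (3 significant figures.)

V ≈ 14.0 V

ΣR = 1.34 + 2.76 + 1.99 = 6.090 MΩ.
R_{R1..R2} = 1.34 + 2.76 = 4.100 MΩ.
Voltage divider: V = V_DC · (4.100 / 6.090) = 20.8 × 0.6732 = 14.00 V.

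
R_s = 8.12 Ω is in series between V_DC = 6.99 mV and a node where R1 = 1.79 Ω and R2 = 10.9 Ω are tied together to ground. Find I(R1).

I ≈ 0.622 mA

Parallel bank: R_p = 1/(1/1.79 + 1/10.9) = 1.538 Ω.
V_A by voltage divider: V_A = 6.99 × 1.538/(8.12 + 1.538) = 1.113 mV.
I(R1) = V_A / R1 = 1.113/1.79 = 0.6217 mA.
(Equivalently: I_total = 0.7238 mA, then current-divider fraction G_k/ΣG = 0.8589.)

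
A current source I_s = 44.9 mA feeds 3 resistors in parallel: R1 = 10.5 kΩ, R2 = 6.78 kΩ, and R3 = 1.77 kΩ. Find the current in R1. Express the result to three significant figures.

I ≈ 5.29 mA

Total conductance ΣG = 1/10.5 + 1/6.78 + 1/1.77 = 0.8077 (units of 1/kΩ).
By the current-divider rule, I = I_s · G_k/ΣG = 44.9 × 0.1179 = 5.294 mA.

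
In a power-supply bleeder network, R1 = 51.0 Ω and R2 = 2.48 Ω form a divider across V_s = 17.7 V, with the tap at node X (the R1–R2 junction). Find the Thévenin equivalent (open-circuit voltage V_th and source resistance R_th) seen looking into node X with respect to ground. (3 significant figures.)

V_th ≈ 0.821 V, R_th ≈ 2.36 Ω

With X open, the divider is unloaded: V_th = 17.7 × 2.48/53.48 = 0.8208 V.
Looking into X with the source shorted: R_th = R1·R2/(R1+R2) = 51.00 × 2.48/53.48 = 2.365 Ω.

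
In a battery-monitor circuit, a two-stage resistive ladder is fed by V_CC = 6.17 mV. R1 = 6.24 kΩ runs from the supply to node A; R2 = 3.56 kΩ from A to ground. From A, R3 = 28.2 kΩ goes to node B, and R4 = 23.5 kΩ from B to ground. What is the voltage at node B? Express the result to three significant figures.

V_B ≈ 0.976 mV

Looking into the second stage from A: R3 + R4 = 51.70 kΩ appears in parallel with R2.
Effective lower resistance at A: R2 ‖ 51.70 = 3.331 kΩ.
First divider: V_A = V_CC · 3.331/(6.24 + 3.331) = 2.147 mV.
Stage 2 is unloaded, so V_B = V_A · R4/(R3+R4) = 2.147 × 23.5/51.70 = 0.9760 mV.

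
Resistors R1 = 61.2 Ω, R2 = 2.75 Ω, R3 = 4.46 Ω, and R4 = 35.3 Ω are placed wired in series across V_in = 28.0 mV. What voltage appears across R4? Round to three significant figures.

V ≈ 9.53 mV

Total series resistance ΣR = 61.2 + 2.75 + 4.46 + 35.3 = 103.7 Ω.
Voltage divider: V = V_in · (35.30 / 103.7) = 28.0 × 0.3404 = 9.530 mV.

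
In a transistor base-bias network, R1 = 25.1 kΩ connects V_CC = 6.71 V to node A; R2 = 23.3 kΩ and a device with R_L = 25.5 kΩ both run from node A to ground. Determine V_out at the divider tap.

V_out ≈ 2.19 V

First combine the lower leg with the load: R2 ‖ R_L = 12.18 kΩ.
Then V_out = V_CC · R2'/(R1 + R2') = 6.71 × 12.18/37.28 = 2.192 V.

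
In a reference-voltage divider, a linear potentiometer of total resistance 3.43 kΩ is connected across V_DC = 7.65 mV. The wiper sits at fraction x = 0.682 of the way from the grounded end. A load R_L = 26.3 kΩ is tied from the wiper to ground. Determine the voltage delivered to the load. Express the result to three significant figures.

V_out ≈ 5.07 mV

Split the track: R_lower = x·R_p = 2.339 kΩ, R_upper = (1−x)·R_p = 1.091 kΩ.
R_L loads the lower segment: effective lower R = 2.148 kΩ.
V_out = 7.65 × 2.148/(1.091 + 2.148) = 5.074 mV.
(Unloaded: V_out = x·V_DC = 5.22 mV.)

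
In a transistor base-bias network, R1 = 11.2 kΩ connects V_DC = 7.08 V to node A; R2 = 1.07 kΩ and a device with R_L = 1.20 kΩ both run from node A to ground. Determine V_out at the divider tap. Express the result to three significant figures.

V_out ≈ 0.340 V

R2 ‖ R_L = (1.07 × 1.20)/(1.07 + 1.20) = 0.5656 kΩ.
Now apply the divider: V_out = 7.08 × 0.04808 = 0.3404 V.
(Unloaded it would be 0.617 V; the load pulls it down.)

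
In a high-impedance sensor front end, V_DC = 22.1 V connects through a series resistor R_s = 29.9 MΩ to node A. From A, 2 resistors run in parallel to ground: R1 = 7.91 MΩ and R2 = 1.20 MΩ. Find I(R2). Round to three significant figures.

I ≈ 0.620 µA

Equivalent of the parallel group: R_p = 1.042 MΩ.
V_A by voltage divider: V_A = 22.1 × 1.042/(29.9 + 1.042) = 0.7442 V.
Branch current I = V_A/R2 = 0.7442/1.20 = 0.6202 µA.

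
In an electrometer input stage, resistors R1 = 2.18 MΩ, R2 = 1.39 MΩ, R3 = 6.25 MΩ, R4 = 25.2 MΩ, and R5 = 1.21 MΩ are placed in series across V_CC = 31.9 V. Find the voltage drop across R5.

Total series resistance ΣR = 2.18 + 1.39 + 6.25 + 25.2 + 1.21 = 36.23 MΩ.
By the voltage-divider rule, V = 31.9 × 1.210/36.23 = 1.065 V.

V ≈ 1.07 V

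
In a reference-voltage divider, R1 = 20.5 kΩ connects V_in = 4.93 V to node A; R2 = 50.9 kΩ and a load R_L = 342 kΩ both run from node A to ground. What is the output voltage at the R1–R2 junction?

R2 ‖ R_L = (50.9 × 342)/(50.9 + 342) = 44.31 kΩ.
Now apply the divider: V_out = 4.93 × 0.6837 = 3.370 V.
(Unloaded it would be 3.51 V; the load pulls it down.)

V_out ≈ 3.37 V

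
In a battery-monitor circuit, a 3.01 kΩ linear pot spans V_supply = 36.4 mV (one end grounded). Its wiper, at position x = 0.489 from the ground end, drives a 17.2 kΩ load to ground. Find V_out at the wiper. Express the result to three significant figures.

V_out ≈ 17.1 mV

Split the track: R_lower = x·R_p = 1.472 kΩ, R_upper = (1−x)·R_p = 1.538 kΩ.
Lower segment in parallel with the load: 1.472 ‖ 17.2 = 1.356 kΩ.
V_out = 36.4 × 1.356/(1.538 + 1.356) = 17.05 mV.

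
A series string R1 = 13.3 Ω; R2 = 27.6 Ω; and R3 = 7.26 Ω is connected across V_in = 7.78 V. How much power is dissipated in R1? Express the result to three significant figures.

Series current I = V_in/ΣR = 7.78/48.16 = 0.1615 A.
V(R1) = I·R = 2.149 V; P = V·I = 2.149 × 0.1615 = 0.3471 W.

P ≈ 0.347 W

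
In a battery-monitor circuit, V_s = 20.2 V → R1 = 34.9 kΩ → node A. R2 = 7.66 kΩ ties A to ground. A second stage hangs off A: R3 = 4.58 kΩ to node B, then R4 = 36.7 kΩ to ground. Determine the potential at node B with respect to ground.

Node A sees R2 in parallel with the series input of stage 2, R3 + R4 = 41.28 kΩ.
Effective lower resistance at A: R2 ‖ 41.28 = 6.461 kΩ.
V_A = 20.2 × 6.461/(34.9 + 6.461) = 3.155 V.
Then the unloaded second divider: V_B = V_A × R4/(R3+R4) = 3.155 × 0.8891 = 2.805 V.

V_B ≈ 2.81 V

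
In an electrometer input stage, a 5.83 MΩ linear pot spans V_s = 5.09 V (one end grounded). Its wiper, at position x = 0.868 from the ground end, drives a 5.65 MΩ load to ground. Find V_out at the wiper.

The pot divides into 0.7696 MΩ above the wiper and 5.060 MΩ below.
R_L loads the lower segment: effective lower R = 2.669 MΩ.
Then V_out = V_s · 2.669/(0.7696 + 2.669) = 3.951 V.
(Unloaded: V_out = x·V_s = 4.42 V.)

V_out ≈ 3.95 V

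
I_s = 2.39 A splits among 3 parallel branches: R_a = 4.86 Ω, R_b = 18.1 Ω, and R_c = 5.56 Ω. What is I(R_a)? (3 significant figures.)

Conductances: ΣG = 1/4.86 + 1/18.1 + 1/5.56 = 0.4409 (1/Ω).
R_a takes the fraction G_k/ΣG = 0.2058/0.4409 = 0.4667, so I = 2.39 × 0.4667 = 1.115 A.

I ≈ 1.12 A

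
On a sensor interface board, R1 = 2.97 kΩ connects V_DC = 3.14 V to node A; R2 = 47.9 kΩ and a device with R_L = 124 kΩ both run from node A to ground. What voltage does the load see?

The load sits in parallel with R2, giving an effective lower resistance R2' = R2·R_L/(R2+R_L) = 34.55 kΩ.
Now apply the divider: V_out = 3.14 × 0.9208 = 2.891 V.

V_out ≈ 2.89 V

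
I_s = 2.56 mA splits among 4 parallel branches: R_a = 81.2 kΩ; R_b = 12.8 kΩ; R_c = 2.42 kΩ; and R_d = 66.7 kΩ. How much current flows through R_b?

Total conductance ΣG = 1/81.2 + 1/12.8 + 1/2.42 + 1/66.7 = 0.5187 (units of 1/kΩ).
By the current-divider rule, I = I_s · G_k/ΣG = 2.56 × 0.1506 = 0.3856 mA.

I ≈ 0.386 mA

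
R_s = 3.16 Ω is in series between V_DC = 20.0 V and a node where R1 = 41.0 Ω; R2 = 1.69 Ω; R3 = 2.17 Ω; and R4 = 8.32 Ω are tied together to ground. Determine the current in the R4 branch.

Combine the parallel branches: R_p = (1/41.0 + 1/1.69 + 1/2.17 + 1/8.32)⁻¹ = 0.8353 Ω.
V_A = 20.0 × 0.8353/3.995 = 4.182 V.
Branch current I = V_A/R4 = 4.182/8.32 = 0.5026 A.

I ≈ 0.503 A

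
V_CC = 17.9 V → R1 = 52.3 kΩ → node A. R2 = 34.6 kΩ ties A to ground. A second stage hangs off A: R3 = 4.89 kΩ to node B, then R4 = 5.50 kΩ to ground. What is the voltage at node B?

V_B ≈ 1.26 V

The second stage (R3 + R4 = 10.39 kΩ) loads node A in parallel with R2.
R2 ‖ (R3+R4) = 7.991 kΩ.
V_A = 17.9 × 7.991/(52.3 + 7.991) = 2.372 V.
Then the unloaded second divider: V_B = V_A × R4/(R3+R4) = 2.372 × 0.5294 = 1.256 V.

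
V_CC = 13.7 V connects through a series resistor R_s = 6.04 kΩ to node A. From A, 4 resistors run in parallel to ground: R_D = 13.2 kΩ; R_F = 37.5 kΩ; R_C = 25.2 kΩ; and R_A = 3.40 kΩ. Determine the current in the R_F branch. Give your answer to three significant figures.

Parallel bank: R_p = 1/(1/13.2 + 1/37.5 + 1/25.2 + 1/3.40) = 2.292 kΩ.
Node voltage V_A = V_CC · R_p/(R_s + R_p) = 13.7 × 0.2751 = 3.769 V.
I(R_F) = V_A / R_F = 3.769/37.5 = 0.1005 mA.

I ≈ 0.101 mA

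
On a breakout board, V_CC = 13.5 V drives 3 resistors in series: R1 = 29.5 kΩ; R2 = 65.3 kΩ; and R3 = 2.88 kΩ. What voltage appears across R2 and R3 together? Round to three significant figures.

ΣR = 29.5 + 65.3 + 2.88 = 97.68 kΩ.
R_{R2..R3} = 65.3 + 2.88 = 68.18 kΩ.
Voltage divider: V = V_CC · (68.18 / 97.68) = 13.5 × 0.6980 = 9.423 V.

V ≈ 9.42 V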